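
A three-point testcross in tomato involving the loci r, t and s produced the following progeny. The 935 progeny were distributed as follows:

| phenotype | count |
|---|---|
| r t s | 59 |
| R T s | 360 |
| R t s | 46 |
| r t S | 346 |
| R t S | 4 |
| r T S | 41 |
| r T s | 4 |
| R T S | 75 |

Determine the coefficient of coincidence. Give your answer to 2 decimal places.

The two most frequent reciprocal classes, r t S and R T s, are the parental types, so the F1 was r t S / R T s.
The two rarest classes, R t S and r T s, are the double crossovers. Comparing them with the parentals, only the r allele has switched, so r is the middle locus and the order is t – r – s.
t–r: (87 + 8)/935 = 0.1016; r–s: (134 + 8)/935 = 0.1519.
Expected DCO frequency = 0.1016 × 0.1519 ≈ 0.01543; observed = 8/935 ≈ 0.00856.
Coefficient of coincidence = 0.00856/0.01543 ≈ 0.55.

0.55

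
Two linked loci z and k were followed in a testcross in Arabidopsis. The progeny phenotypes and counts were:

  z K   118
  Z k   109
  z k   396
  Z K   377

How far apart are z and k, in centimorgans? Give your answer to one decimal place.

The two most frequent classes, Z K (377) and z k (396), are the parental types, so the F1 was Z K / z k.
The recombinant classes are Z k and z K: 109 + 118 = 227.
Recombination frequency = 227/1000 = 0.2270 ≈ 22.7%, i.e. 22.7 centimorgans.

22.7 centimorgans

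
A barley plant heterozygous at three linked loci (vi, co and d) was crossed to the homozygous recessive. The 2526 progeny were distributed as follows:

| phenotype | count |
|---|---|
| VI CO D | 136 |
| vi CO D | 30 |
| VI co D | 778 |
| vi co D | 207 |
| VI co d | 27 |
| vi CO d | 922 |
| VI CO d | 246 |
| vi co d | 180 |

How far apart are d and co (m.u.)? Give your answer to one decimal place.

The two most frequent reciprocal classes, VI co D and vi CO d, are the parental types, so the F1 was VI co D / vi CO d.
The two rarest classes, VI co d and vi CO D, are the double crossovers. Comparing them with the parentals, only the d allele has switched, so d is the middle locus and the order is vi – d – co.
Crossovers in the d–co interval produce the single-crossover classes VI CO D and vi co d (136 + 180 = 316) plus the double crossovers (57).
RF(d–co) = (316 + 57) / 2526 = 373/2526 = 0.1477 → 14.8 m.u.

14.8 m.u.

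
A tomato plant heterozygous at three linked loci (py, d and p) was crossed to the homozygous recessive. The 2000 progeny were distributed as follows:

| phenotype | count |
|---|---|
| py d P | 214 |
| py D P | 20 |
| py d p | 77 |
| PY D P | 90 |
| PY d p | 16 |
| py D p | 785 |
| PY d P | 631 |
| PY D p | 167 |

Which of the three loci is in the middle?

p

The two most frequent reciprocal classes, py D p and PY d P, are the parental types, so the F1 was py D p / PY d P.
The two rarest classes, py D P and PY d p, are the double crossovers. Comparing them with the parentals, only the p allele has switched, so p is the middle locus and the order is d – p – py.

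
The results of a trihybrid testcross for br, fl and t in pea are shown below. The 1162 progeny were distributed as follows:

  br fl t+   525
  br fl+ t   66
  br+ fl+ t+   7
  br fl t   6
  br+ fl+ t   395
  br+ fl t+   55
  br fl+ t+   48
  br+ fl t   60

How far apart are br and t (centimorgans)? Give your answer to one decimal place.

11.5 centimorgans

The two most frequent reciprocal classes, br+ fl+ t and br fl t+, are the parental types, so the F1 was br+ fl+ t / br fl t+.
The two rarest classes, br+ fl+ t+ and br fl t, are the double crossovers. Comparing them with the parentals, only the t allele has switched, so t is the middle locus and the order is br – t – fl.
Crossovers in the br–t interval produce the single-crossover classes br fl+ t and br+ fl t+ (66 + 55 = 121) plus the double crossovers (13).
RF(br–t) = (121 + 13) / 1162 = 134/1162 = 0.1153 → 11.5 centimorgans.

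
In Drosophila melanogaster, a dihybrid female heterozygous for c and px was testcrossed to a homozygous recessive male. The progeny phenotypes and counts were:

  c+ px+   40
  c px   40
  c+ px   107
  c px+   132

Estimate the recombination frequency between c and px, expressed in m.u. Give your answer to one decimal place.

25.1 m.u.

The two most frequent classes, c+ px (107) and c px+ (132), are the parental types, so the F1 was c+ px / c px+.
The recombinant classes are c+ px+ and c px: 40 + 40 = 80.
Recombination frequency = 80/319 = 0.2508 ≈ 25.1%, i.e. 25.1 m.u.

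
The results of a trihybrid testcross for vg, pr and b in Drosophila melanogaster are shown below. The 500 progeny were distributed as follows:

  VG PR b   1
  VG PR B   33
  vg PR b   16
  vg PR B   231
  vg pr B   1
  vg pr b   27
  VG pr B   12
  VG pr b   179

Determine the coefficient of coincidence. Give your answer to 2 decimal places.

The two most frequent reciprocal classes, VG pr b and vg PR B, are the parental types, so the F1 was VG pr b / vg PR B.
The two rarest classes, VG PR b and vg pr B, are the double crossovers. Comparing them with the parentals, only the pr allele has switched, so pr is the middle locus and the order is b – pr – vg.
b–pr: (28 + 2)/500 = 0.0600; pr–vg: (60 + 2)/500 = 0.1240.
Expected DCO frequency = 0.0600 × 0.1240 ≈ 0.00744; observed = 2/500 ≈ 0.00400.
Coefficient of coincidence = 0.00400/0.00744 ≈ 0.54.

0.54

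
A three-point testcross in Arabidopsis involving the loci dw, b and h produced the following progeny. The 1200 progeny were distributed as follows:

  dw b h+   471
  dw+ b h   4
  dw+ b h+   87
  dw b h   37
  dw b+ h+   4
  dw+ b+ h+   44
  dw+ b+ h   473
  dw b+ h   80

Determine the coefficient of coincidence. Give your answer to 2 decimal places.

0.62

The two most frequent reciprocal classes, dw b h+ and dw+ b+ h, are the parental types, so the F1 was dw b h+ / dw+ b+ h.
The two rarest classes, dw b+ h+ and dw+ b h, are the double crossovers. Comparing them with the parentals, only the b allele has switched, so b is the middle locus and the order is h – b – dw.
h–b: (81 + 8)/1200 = 0.0742; b–dw: (167 + 8)/1200 = 0.1458.
Expected DCO frequency = 0.0742 × 0.1458 ≈ 0.01082; observed = 8/1200 ≈ 0.00667.
Coefficient of coincidence = 0.00667/0.01082 ≈ 0.62.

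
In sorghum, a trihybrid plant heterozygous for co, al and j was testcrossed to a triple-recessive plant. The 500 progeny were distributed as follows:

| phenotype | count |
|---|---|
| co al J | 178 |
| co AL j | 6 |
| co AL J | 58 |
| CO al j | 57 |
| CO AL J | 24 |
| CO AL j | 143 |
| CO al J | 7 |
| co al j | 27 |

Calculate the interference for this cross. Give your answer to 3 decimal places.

The two most frequent reciprocal classes, co al J and CO AL j, are the parental types, so the F1 was co al J / CO AL j.
The two rarest classes, CO al J and co AL j, are the double crossovers. Comparing them with the parentals, only the co allele has switched, so co is the middle locus and the order is j – co – al.
j–co: (51 + 13)/500 = 0.1280; co–al: (115 + 13)/500 = 0.2560.
Expected DCO frequency = 0.1280 × 0.2560 ≈ 0.03277; observed = 13/500 ≈ 0.02600.
Coefficient of coincidence = 0.02600/0.03277 ≈ 0.793; interference = 1 − 0.793 = 0.207.

0.207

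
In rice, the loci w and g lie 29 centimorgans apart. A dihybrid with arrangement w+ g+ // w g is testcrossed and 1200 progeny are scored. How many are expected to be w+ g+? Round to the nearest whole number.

426

A map distance of 29 centimorgans corresponds to a recombination frequency of 0.290.
The F1 is w+ g+ / w g, so w+ g+ is a parental gamete class with expected frequency (1 − r)/2 = 0.710/2 = 0.3550.
Expected number = 0.3550 × 1200 = 426.00 ≈ 426.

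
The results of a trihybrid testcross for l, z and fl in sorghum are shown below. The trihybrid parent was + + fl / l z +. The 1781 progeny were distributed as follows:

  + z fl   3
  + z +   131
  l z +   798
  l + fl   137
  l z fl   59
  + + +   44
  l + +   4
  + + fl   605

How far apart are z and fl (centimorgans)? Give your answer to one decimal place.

6.2 centimorgans

The two rarest classes, + z fl and l + +, are the double crossovers. Comparing them with the parentals, only the z allele has switched, so z is the middle locus and the order is fl – z – l.
Crossovers in the fl–z interval produce the single-crossover classes + + + and l z fl (44 + 59 = 103) plus the double crossovers (7).
RF(fl–z) = (103 + 7) / 1781 = 110/1781 = 0.0618 → 6.2 centimorgans.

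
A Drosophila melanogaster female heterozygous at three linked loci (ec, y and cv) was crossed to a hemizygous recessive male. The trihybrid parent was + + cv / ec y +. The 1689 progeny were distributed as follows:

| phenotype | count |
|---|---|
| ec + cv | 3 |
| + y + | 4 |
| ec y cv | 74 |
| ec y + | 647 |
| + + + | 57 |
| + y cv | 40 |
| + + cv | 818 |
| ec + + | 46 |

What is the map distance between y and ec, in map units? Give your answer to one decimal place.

5.5 map units

The two rarest classes, ec + cv and + y +, are the double crossovers. Comparing them with the parentals, only the ec allele has switched, so ec is the middle locus and the order is y – ec – cv.
Crossovers in the y–ec interval produce the single-crossover classes + y cv and ec + + (40 + 46 = 86) plus the double crossovers (7).
RF(y–ec) = (86 + 7) / 1689 = 93/1689 = 0.0551 → 5.5 map units.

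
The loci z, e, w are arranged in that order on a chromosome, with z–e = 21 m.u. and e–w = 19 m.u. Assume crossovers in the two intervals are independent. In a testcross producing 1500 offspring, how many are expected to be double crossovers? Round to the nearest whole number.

60

Map distances give recombination frequencies of 0.210 and 0.190 for the two intervals.
With no interference, expected double-crossover frequency = 0.210 × 0.190 = 0.03990.
Expected number = 0.03990 × 1500 = 59.85 ≈ 60.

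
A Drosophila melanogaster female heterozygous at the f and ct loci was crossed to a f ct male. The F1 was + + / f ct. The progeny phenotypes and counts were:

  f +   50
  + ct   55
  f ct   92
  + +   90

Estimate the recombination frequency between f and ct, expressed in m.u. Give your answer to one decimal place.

36.6 m.u.

The recombinant classes are + ct and f +: 55 + 50 = 105.
Recombination frequency = 105/287 = 0.3659 ≈ 36.6%, i.e. 36.6 m.u.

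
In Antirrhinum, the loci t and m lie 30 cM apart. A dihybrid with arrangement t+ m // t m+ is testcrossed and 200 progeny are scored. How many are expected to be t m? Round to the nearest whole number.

A map distance of 30 cM corresponds to a recombination frequency of 0.300.
The F1 is t+ m / t m+, so t m is a recombinant gamete class with expected frequency r/2 = 0.300/2 = 0.1500.
Expected number = 0.1500 × 200 = 30.00 ≈ 30.

30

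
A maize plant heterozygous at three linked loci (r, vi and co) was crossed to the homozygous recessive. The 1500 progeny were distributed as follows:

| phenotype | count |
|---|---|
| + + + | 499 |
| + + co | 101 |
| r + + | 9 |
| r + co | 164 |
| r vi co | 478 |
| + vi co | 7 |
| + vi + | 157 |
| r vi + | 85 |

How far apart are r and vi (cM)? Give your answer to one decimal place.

The two most frequent reciprocal classes, + + + and r vi co, are the parental types, so the F1 was + + + / r vi co.
The two rarest classes, r + + and + vi co, are the double crossovers. Comparing them with the parentals, only the r allele has switched, so r is the middle locus and the order is co – r – vi.
Crossovers in the r–vi interval produce the single-crossover classes + vi + and r + co (157 + 164 = 321) plus the double crossovers (16).
RF(r–vi) = (321 + 16) / 1500 = 337/1500 = 0.2247 → 22.5 cM.

22.5 cM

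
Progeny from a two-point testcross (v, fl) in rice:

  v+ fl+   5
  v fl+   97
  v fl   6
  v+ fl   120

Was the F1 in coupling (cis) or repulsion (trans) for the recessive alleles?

The two most frequent classes are v+ fl (120) and v fl+ (97); these are the parental (non-recombinant) types.
So the F1 carried v+ fl on one chromosome and v fl+ on the other — the recessive alleles are on opposite chromosomes (trans / repulsion).

trans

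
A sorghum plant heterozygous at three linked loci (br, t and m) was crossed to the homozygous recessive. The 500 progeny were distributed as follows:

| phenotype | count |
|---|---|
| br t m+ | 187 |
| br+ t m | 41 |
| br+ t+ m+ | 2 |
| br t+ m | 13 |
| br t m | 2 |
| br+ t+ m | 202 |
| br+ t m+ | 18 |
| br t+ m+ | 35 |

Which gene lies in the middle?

m

The two most frequent reciprocal classes, br+ t+ m and br t m+, are the parental types, so the F1 was br+ t+ m / br t m+.
The two rarest classes, br+ t+ m+ and br t m, are the double crossovers. Comparing them with the parentals, only the m allele has switched, so m is the middle locus and the order is br – m – t.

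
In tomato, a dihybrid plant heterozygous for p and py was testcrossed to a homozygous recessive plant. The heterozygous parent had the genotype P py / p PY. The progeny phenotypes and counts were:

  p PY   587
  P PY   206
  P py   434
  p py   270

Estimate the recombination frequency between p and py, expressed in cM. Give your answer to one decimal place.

31.8 cM

The recombinant classes are P PY and p py: 206 + 270 = 476.
Recombination frequency = 476/1497 = 0.3180 ≈ 31.8%, i.e. 31.8 cM.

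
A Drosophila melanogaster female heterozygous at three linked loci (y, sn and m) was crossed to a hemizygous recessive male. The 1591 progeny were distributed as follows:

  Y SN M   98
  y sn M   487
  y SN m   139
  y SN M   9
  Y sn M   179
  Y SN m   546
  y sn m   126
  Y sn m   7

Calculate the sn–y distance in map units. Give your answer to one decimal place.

21.0 map units

The two most frequent reciprocal classes, y sn M and Y SN m, are the parental types, so the F1 was y sn M / Y SN m.
The two rarest classes, y SN M and Y sn m, are the double crossovers. Comparing them with the parentals, only the sn allele has switched, so sn is the middle locus and the order is m – sn – y.
Crossovers in the sn–y interval produce the single-crossover classes Y sn M and y SN m (179 + 139 = 318) plus the double crossovers (16).
RF(sn–y) = (318 + 16) / 1591 = 334/1591 = 0.2099 → 21.0 map units.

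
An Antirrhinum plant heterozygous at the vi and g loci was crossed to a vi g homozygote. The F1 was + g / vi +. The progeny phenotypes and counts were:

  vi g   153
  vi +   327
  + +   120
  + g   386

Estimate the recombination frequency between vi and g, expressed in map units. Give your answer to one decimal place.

The recombinant classes are + + and vi g: 120 + 153 = 273.
Recombination frequency = 273/986 = 0.2769 ≈ 27.7%, i.e. 27.7 map units.

27.7 map units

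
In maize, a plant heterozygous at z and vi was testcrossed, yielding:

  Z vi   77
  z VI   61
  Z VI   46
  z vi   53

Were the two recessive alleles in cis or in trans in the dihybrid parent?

trans

The two most frequent classes are Z vi (77) and z VI (61); these are the parental (non-recombinant) types.
So the F1 carried Z vi on one chromosome and z VI on the other — the recessive alleles are on opposite chromosomes (trans / repulsion).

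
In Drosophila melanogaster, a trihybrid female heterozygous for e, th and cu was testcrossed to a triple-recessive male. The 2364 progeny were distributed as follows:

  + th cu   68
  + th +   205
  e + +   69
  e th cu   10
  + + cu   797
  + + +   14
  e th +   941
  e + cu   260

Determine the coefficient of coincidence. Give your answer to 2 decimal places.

0.72

The two most frequent reciprocal classes, e th + and + + cu, are the parental types, so the F1 was e th + / + + cu.
The two rarest classes, e th cu and + + +, are the double crossovers. Comparing them with the parentals, only the cu allele has switched, so cu is the middle locus and the order is th – cu – e.
th–cu: (137 + 24)/2364 = 0.0681; cu–e: (465 + 24)/2364 = 0.2069.
Expected DCO frequency = 0.0681 × 0.2069 ≈ 0.01409; observed = 24/2364 ≈ 0.01015.
Coefficient of coincidence = 0.01015/0.01409 ≈ 0.72.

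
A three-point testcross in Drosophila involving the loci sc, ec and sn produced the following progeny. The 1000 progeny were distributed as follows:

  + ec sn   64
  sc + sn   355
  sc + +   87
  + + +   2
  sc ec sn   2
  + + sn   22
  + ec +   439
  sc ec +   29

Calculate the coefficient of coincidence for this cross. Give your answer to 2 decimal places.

0.47

The two most frequent reciprocal classes, + ec + and sc + sn, are the parental types, so the F1 was + ec + / sc + sn.
The two rarest classes, + + + and sc ec sn, are the double crossovers. Comparing them with the parentals, only the ec allele has switched, so ec is the middle locus and the order is sc – ec – sn.
sc–ec: (51 + 4)/1000 = 0.0550; ec–sn: (151 + 4)/1000 = 0.1550.
Expected DCO frequency = 0.0550 × 0.1550 ≈ 0.00852; observed = 4/1000 ≈ 0.00400.
Coefficient of coincidence = 0.00400/0.00852 ≈ 0.47.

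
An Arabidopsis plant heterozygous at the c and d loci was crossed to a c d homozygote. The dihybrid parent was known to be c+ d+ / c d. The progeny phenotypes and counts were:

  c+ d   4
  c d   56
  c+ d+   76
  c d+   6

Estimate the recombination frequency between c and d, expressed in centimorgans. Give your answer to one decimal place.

7.0 centimorgans

The recombinant classes are c+ d and c d+: 4 + 6 = 10.
Recombination frequency = 10/142 = 0.0704 ≈ 7.0%, i.e. 7.0 centimorgans.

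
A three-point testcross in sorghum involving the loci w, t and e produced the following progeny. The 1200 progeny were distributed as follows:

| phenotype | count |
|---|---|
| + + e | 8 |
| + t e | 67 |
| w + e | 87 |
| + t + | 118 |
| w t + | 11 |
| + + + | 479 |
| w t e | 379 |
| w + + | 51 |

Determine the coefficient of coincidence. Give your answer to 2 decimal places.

The two most frequent reciprocal classes, w t e and + + +, are the parental types, so the F1 was w t e / + + +.
The two rarest classes, w t + and + + e, are the double crossovers. Comparing them with the parentals, only the e allele has switched, so e is the middle locus and the order is w – e – t.
w–e: (118 + 19)/1200 = 0.1142; e–t: (205 + 19)/1200 = 0.1867.
Expected DCO frequency = 0.1142 × 0.1867 ≈ 0.02132; observed = 19/1200 ≈ 0.01583.
Coefficient of coincidence = 0.01583/0.02132 ≈ 0.74.

0.74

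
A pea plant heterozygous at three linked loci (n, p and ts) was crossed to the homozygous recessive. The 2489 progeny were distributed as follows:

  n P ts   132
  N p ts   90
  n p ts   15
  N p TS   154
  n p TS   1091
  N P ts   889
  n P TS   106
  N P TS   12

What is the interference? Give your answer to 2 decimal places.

The two most frequent reciprocal classes, n p TS and N P ts, are the parental types, so the F1 was n p TS / N P ts.
The two rarest classes, n p ts and N P TS, are the double crossovers. Comparing them with the parentals, only the ts allele has switched, so ts is the middle locus and the order is p – ts – n.
p–ts: (196 + 27)/2489 = 0.0896; ts–n: (286 + 27)/2489 = 0.1258.
Expected DCO frequency = 0.0896 × 0.1258 ≈ 0.01127; observed = 27/2489 ≈ 0.01085.
Coefficient of coincidence = 0.01085/0.01127 ≈ 0.96; interference = 1 − 0.96 = 0.04.

0.04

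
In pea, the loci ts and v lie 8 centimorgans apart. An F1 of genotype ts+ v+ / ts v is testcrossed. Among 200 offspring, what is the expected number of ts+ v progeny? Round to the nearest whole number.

A map distance of 8 centimorgans corresponds to a recombination frequency of 0.080.
The F1 is ts+ v+ / ts v, so ts+ v is a recombinant gamete class with expected frequency r/2 = 0.080/2 = 0.0400.
Expected number = 0.0400 × 200 = 8.00 ≈ 8.

8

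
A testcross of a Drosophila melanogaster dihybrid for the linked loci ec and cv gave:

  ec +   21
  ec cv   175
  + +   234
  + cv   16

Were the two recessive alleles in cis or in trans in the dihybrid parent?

The two most frequent classes are + + (234) and ec cv (175); these are the parental (non-recombinant) types.
So the F1 carried + + on one chromosome and ec cv on the other — the recessive alleles are on the same chromosome (cis / coupling).

cis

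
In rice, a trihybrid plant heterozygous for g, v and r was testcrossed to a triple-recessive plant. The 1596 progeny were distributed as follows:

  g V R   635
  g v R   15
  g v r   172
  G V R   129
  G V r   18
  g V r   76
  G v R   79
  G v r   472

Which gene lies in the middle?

v

The two most frequent reciprocal classes, g V R and G v r, are the parental types, so the F1 was g V R / G v r.
The two rarest classes, g v R and G V r, are the double crossovers. Comparing them with the parentals, only the v allele has switched, so v is the middle locus and the order is r – v – g.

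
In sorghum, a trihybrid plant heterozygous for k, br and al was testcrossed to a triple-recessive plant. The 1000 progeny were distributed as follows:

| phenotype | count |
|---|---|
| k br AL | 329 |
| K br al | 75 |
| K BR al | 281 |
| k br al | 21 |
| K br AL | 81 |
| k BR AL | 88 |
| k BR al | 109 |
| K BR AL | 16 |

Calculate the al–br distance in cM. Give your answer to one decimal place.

20.0 cM

The two most frequent reciprocal classes, k br AL and K BR al, are the parental types, so the F1 was k br AL / K BR al.
The two rarest classes, k br al and K BR AL, are the double crossovers. Comparing them with the parentals, only the al allele has switched, so al is the middle locus and the order is k – al – br.
Crossovers in the al–br interval produce the single-crossover classes k BR AL and K br al (88 + 75 = 163) plus the double crossovers (37).
RF(al–br) = (163 + 37) / 1000 = 200/1000 = 0.2000 → 20.0 cM.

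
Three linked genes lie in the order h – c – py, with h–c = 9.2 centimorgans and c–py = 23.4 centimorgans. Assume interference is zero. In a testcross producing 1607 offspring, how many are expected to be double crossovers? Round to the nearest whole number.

Map distances give recombination frequencies of 0.092 and 0.234 for the two intervals.
With no interference, expected double-crossover frequency = 0.092 × 0.234 = 0.02153.
Expected number = 0.02153 × 1607 = 34.60 ≈ 35.

35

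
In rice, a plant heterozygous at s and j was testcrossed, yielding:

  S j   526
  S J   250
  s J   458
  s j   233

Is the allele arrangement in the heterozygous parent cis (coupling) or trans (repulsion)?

The two most frequent classes are S j (526) and s J (458); these are the parental (non-recombinant) types.
So the F1 carried S j on one chromosome and s J on the other — the recessive alleles are on opposite chromosomes (trans / repulsion).

trans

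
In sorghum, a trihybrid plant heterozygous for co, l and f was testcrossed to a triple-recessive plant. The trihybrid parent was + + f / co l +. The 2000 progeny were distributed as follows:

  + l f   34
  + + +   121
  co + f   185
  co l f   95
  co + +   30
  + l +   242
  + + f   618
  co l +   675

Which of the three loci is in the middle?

l

The two rarest classes, + l f and co + +, are the double crossovers. Comparing them with the parentals, only the l allele has switched, so l is the middle locus and the order is co – l – f.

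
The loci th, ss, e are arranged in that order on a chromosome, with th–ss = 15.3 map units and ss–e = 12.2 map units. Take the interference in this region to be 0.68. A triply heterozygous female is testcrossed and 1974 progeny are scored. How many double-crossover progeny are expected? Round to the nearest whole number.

Map distances give recombination frequencies of 0.153 and 0.122 for the two intervals.
With interference 0.68 (so coincidence = 0.32), expected double-crossover frequency = 0.153 × 0.122 × 0.32 = 0.00597.
Expected number = 0.00597 × 1974 = 11.79 ≈ 12.

12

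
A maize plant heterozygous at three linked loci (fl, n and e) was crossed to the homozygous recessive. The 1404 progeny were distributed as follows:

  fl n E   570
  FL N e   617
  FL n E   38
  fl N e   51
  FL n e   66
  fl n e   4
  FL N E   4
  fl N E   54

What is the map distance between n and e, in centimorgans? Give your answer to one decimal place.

9.1 centimorgans

The two most frequent reciprocal classes, FL N e and fl n E, are the parental types, so the F1 was FL N e / fl n E.
The two rarest classes, FL N E and fl n e, are the double crossovers. Comparing them with the parentals, only the e allele has switched, so e is the middle locus and the order is fl – e – n.
Crossovers in the e–n interval produce the single-crossover classes FL n e and fl N E (66 + 54 = 120) plus the double crossovers (8).
RF(e–n) = (120 + 8) / 1404 = 128/1404 = 0.0912 → 9.1 centimorgans.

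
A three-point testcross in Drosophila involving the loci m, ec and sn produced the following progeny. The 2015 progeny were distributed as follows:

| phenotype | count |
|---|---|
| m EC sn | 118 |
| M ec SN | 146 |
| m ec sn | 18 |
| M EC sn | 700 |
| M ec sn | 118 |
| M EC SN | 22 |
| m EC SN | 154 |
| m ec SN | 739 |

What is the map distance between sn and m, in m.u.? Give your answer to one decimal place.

The two most frequent reciprocal classes, M EC sn and m ec SN, are the parental types, so the F1 was M EC sn / m ec SN.
The two rarest classes, M EC SN and m ec sn, are the double crossovers. Comparing them with the parentals, only the sn allele has switched, so sn is the middle locus and the order is m – sn – ec.
Crossovers in the m–sn interval produce the single-crossover classes m EC sn and M ec SN (118 + 146 = 264) plus the double crossovers (40).
RF(m–sn) = (264 + 40) / 2015 = 304/2015 = 0.1509 → 15.1 m.u.

15.1 m.u.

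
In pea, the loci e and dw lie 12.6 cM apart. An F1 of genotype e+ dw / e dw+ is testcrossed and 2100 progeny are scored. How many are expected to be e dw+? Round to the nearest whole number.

A map distance of 12.6 cM corresponds to a recombination frequency of 0.126.
The F1 is e+ dw / e dw+, so e dw+ is a parental gamete class with expected frequency (1 − r)/2 = 0.874/2 = 0.4370.
Expected number = 0.4370 × 2100 = 917.70 ≈ 918.

918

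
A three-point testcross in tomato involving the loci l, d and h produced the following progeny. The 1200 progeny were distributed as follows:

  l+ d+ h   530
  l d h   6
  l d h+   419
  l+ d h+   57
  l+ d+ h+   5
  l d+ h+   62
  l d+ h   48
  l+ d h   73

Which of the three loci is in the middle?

The two most frequent reciprocal classes, l+ d+ h and l d h+, are the parental types, so the F1 was l+ d+ h / l d h+.
The two rarest classes, l+ d+ h+ and l d h, are the double crossovers. Comparing them with the parentals, only the h allele has switched, so h is the middle locus and the order is d – h – l.

h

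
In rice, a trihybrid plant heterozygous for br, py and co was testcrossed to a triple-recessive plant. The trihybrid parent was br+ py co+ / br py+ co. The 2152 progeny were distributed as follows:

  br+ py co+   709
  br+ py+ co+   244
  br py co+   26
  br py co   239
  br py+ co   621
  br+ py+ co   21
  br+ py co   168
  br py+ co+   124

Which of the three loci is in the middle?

br

The two rarest classes, br py co+ and br+ py+ co, are the double crossovers. Comparing them with the parentals, only the br allele has switched, so br is the middle locus and the order is co – br – py.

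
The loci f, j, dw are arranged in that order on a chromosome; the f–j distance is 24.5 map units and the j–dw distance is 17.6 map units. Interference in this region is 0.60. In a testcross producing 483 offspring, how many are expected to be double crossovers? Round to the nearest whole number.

8

Map distances give recombination frequencies of 0.245 and 0.176 for the two intervals.
With interference 0.60 (so coincidence = 0.40), expected double-crossover frequency = 0.245 × 0.176 × 0.40 = 0.01725.
Expected number = 0.01725 × 483 = 8.33 ≈ 8.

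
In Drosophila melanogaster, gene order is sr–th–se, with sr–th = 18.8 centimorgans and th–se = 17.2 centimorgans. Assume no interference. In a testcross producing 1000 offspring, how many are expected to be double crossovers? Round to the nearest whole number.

Map distances give recombination frequencies of 0.188 and 0.172 for the two intervals.
With no interference, expected double-crossover frequency = 0.188 × 0.172 = 0.03234.
Expected number = 0.03234 × 1000 = 32.34 ≈ 32.

32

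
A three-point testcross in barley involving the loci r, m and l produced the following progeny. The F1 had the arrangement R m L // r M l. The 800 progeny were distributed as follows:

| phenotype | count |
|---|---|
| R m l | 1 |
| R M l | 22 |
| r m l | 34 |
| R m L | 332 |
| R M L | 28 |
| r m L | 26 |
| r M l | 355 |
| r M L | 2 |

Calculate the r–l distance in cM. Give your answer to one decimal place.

6.4 cM

The two rarest classes, R m l and r M L, are the double crossovers. Comparing them with the parentals, only the l allele has switched, so l is the middle locus and the order is m – l – r.
Crossovers in the l–r interval produce the single-crossover classes r m L and R M l (26 + 22 = 48) plus the double crossovers (3).
RF(l–r) = (48 + 3) / 800 = 51/800 = 0.0638 → 6.4 cM.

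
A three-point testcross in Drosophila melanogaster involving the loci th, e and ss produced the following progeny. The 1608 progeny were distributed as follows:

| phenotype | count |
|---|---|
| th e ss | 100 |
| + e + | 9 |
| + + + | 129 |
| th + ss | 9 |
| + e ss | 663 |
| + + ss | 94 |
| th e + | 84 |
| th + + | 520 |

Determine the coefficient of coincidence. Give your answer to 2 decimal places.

0.60

The two most frequent reciprocal classes, + e ss and th + +, are the parental types, so the F1 was + e ss / th + +.
The two rarest classes, + e + and th + ss, are the double crossovers. Comparing them with the parentals, only the ss allele has switched, so ss is the middle locus and the order is th – ss – e.
th–ss: (229 + 18)/1608 = 0.1536; ss–e: (178 + 18)/1608 = 0.1219.
Expected DCO frequency = 0.1536 × 0.1219 ≈ 0.01872; observed = 18/1608 ≈ 0.01119.
Coefficient of coincidence = 0.01119/0.01872 ≈ 0.60.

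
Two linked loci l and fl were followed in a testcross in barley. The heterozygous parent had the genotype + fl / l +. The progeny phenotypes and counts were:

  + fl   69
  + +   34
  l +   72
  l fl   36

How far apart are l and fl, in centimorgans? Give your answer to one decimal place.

33.2 centimorgans

The recombinant classes are + + and l fl: 34 + 36 = 70.
Recombination frequency = 70/211 = 0.3318 ≈ 33.2%, i.e. 33.2 centimorgans.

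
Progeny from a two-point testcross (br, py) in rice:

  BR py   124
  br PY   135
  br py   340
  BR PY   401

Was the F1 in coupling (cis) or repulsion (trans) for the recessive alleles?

The two most frequent classes are BR PY (401) and br py (340); these are the parental (non-recombinant) types.
So the F1 carried BR PY on one chromosome and br py on the other — the recessive alleles are on the same chromosome (cis / coupling).

cis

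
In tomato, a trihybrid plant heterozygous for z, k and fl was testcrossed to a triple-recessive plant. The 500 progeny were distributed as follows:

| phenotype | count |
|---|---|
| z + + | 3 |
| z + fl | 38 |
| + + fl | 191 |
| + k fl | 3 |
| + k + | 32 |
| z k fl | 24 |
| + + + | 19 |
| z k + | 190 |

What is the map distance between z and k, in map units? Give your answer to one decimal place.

15.2 map units

The two most frequent reciprocal classes, + + fl and z k +, are the parental types, so the F1 was + + fl / z k +.
The two rarest classes, + k fl and z + +, are the double crossovers. Comparing them with the parentals, only the k allele has switched, so k is the middle locus and the order is fl – k – z.
Crossovers in the k–z interval produce the single-crossover classes z + fl and + k + (38 + 32 = 70) plus the double crossovers (6).
RF(k–z) = (70 + 6) / 500 = 76/500 = 0.1520 → 15.2 map units.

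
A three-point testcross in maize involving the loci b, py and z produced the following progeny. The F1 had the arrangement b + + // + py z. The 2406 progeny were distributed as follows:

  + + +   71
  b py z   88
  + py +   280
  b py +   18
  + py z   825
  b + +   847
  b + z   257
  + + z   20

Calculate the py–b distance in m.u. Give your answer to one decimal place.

8.2 m.u.

The two rarest classes, b py + and + + z, are the double crossovers. Comparing them with the parentals, only the py allele has switched, so py is the middle locus and the order is z – py – b.
Crossovers in the py–b interval produce the single-crossover classes + + + and b py z (71 + 88 = 159) plus the double crossovers (38).
RF(py–b) = (159 + 38) / 2406 = 197/2406 = 0.0819 → 8.2 m.u.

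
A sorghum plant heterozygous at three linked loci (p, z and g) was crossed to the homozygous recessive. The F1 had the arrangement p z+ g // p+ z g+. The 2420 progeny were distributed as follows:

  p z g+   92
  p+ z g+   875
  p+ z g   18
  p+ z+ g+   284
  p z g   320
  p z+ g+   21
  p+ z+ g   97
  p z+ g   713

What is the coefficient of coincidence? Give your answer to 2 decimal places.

The two rarest classes, p z+ g+ and p+ z g, are the double crossovers. Comparing them with the parentals, only the g allele has switched, so g is the middle locus and the order is z – g – p.
z–g: (604 + 39)/2420 = 0.2657; g–p: (189 + 39)/2420 = 0.0942.
Expected DCO frequency = 0.2657 × 0.0942 ≈ 0.02503; observed = 39/2420 ≈ 0.01612.
Coefficient of coincidence = 0.01612/0.02503 ≈ 0.64.

0.64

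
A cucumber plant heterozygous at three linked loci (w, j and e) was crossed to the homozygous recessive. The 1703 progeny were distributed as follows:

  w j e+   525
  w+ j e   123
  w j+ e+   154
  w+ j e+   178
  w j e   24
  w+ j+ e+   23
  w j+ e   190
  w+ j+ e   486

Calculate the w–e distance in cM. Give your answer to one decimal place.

24.4 cM

The two most frequent reciprocal classes, w j e+ and w+ j+ e, are the parental types, so the F1 was w j e+ / w+ j+ e.
The two rarest classes, w j e and w+ j+ e+, are the double crossovers. Comparing them with the parentals, only the e allele has switched, so e is the middle locus and the order is j – e – w.
Crossovers in the e–w interval produce the single-crossover classes w+ j e+ and w j+ e (178 + 190 = 368) plus the double crossovers (47).
RF(e–w) = (368 + 47) / 1703 = 415/1703 = 0.2437 → 24.4 cM.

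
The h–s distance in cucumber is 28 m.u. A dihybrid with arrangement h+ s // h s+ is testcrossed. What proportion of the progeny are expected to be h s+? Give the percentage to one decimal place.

A map distance of 28 m.u. corresponds to a recombination frequency of 0.280.
The F1 is h+ s / h s+, so h s+ is a parental gamete class with expected frequency (1 − r)/2 = 0.720/2 = 0.3600.
That is 0.3600 = 36.0% of the progeny.

36.0%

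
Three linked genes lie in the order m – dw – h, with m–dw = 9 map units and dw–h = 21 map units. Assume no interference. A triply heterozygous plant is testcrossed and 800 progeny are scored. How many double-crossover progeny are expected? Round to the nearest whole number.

15

Map distances give recombination frequencies of 0.090 and 0.210 for the two intervals.
With no interference, expected double-crossover frequency = 0.090 × 0.210 = 0.01890.
Expected number = 0.01890 × 800 = 15.12 ≈ 15.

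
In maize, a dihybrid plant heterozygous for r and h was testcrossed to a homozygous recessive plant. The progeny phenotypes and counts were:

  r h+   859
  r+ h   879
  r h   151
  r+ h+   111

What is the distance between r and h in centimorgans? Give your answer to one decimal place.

The two most frequent classes, r+ h (879) and r h+ (859), are the parental types, so the F1 was r+ h / r h+.
The recombinant classes are r+ h+ and r h: 111 + 151 = 262.
Recombination frequency = 262/2000 = 0.1310 ≈ 13.1%, i.e. 13.1 centimorgans.

13.1 centimorgans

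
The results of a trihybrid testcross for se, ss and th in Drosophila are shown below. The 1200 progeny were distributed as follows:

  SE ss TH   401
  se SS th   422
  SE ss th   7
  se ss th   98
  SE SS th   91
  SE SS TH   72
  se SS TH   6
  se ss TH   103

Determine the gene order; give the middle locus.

th

The two most frequent reciprocal classes, se SS th and SE ss TH, are the parental types, so the F1 was se SS th / SE ss TH.
The two rarest classes, se SS TH and SE ss th, are the double crossovers. Comparing them with the parentals, only the th allele has switched, so th is the middle locus and the order is ss – th – se.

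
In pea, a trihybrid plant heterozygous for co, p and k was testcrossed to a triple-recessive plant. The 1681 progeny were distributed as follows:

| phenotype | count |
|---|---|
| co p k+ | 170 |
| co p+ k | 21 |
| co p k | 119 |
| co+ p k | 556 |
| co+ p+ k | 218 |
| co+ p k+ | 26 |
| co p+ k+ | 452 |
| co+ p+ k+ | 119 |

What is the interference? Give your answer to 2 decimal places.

The two most frequent reciprocal classes, co p+ k+ and co+ p k, are the parental types, so the F1 was co p+ k+ / co+ p k.
The two rarest classes, co p+ k and co+ p k+, are the double crossovers. Comparing them with the parentals, only the k allele has switched, so k is the middle locus and the order is p – k – co.
p–k: (388 + 47)/1681 = 0.2588; k–co: (238 + 47)/1681 = 0.1695.
Expected DCO frequency = 0.2588 × 0.1695 ≈ 0.04387; observed = 47/1681 ≈ 0.02796.
Coefficient of coincidence = 0.02796/0.04387 ≈ 0.64; interference = 1 − 0.64 = 0.36.

0.36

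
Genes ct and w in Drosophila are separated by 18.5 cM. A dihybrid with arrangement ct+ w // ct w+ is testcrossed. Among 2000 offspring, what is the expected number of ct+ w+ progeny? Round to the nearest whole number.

185

A map distance of 18.5 cM corresponds to a recombination frequency of 0.185.
The F1 is ct+ w / ct w+, so ct+ w+ is a recombinant gamete class with expected frequency r/2 = 0.185/2 = 0.0925.
Expected number = 0.0925 × 2000 = 185.00 ≈ 185.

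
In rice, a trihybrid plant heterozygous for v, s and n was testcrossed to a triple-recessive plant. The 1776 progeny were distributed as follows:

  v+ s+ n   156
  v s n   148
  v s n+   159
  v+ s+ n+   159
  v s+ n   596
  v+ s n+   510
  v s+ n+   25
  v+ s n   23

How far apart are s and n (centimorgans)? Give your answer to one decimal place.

20.0 centimorgans

The two most frequent reciprocal classes, v+ s n+ and v s+ n, are the parental types, so the F1 was v+ s n+ / v s+ n.
The two rarest classes, v+ s n and v s+ n+, are the double crossovers. Comparing them with the parentals, only the n allele has switched, so n is the middle locus and the order is v – n – s.
Crossovers in the n–s interval produce the single-crossover classes v+ s+ n+ and v s n (159 + 148 = 307) plus the double crossovers (48).
RF(n–s) = (307 + 48) / 1776 = 355/1776 = 0.1999 → 20.0 centimorgans.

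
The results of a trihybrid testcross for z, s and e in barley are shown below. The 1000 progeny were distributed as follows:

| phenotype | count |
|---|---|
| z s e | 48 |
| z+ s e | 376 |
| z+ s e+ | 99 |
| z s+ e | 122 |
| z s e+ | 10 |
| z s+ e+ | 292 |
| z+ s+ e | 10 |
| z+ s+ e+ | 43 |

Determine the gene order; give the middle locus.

The two most frequent reciprocal classes, z+ s e and z s+ e+, are the parental types, so the F1 was z+ s e / z s+ e+.
The two rarest classes, z+ s+ e and z s e+, are the double crossovers. Comparing them with the parentals, only the s allele has switched, so s is the middle locus and the order is e – s – z.

s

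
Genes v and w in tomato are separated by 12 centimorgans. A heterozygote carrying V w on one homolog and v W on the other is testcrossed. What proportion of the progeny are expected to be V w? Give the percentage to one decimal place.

44.0%

A map distance of 12 centimorgans corresponds to a recombination frequency of 0.120.
The F1 is V w / v W, so V w is a parental gamete class with expected frequency (1 − r)/2 = 0.880/2 = 0.4400.
That is 0.4400 = 44.0% of the progeny.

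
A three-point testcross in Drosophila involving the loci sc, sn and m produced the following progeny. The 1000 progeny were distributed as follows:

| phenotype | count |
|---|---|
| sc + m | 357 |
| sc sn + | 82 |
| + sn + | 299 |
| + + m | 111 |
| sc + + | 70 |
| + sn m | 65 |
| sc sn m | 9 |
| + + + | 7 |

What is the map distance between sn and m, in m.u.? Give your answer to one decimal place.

The two most frequent reciprocal classes, + sn + and sc + m, are the parental types, so the F1 was + sn + / sc + m.
The two rarest classes, + + + and sc sn m, are the double crossovers. Comparing them with the parentals, only the sn allele has switched, so sn is the middle locus and the order is sc – sn – m.
Crossovers in the sn–m interval produce the single-crossover classes + sn m and sc + + (65 + 70 = 135) plus the double crossovers (16).
RF(sn–m) = (135 + 16) / 1000 = 151/1000 = 0.1510 → 15.1 m.u.

15.1 m.u.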